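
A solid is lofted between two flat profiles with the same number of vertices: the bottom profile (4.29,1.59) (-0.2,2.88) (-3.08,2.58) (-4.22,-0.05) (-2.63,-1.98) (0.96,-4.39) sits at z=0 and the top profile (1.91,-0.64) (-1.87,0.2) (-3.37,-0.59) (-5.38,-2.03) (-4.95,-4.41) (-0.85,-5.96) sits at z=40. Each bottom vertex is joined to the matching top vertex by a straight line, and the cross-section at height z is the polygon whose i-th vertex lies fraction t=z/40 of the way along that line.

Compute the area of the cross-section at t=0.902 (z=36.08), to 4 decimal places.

Area at t=0.902: 28.8002

Cross-section at t=0.902: each vertex is (1-t)·p0[i] + t·p1[i].
  v1: (1-0.902)·(4.29,1.59) + 0.902·(1.91,-0.64) = (2.1432,-0.4215)
  v2: (1-0.902)·(-0.2,2.88) + 0.902·(-1.87,0.2) = (-1.7063,0.4626)
  v3: (1-0.902)·(-3.08,2.58) + 0.902·(-3.37,-0.59) = (-3.3416,-0.2793)
  v4: (1-0.902)·(-4.22,-0.05) + 0.902·(-5.38,-2.03) = (-5.2663,-1.8360)
  v5: (1-0.902)·(-2.63,-1.98) + 0.902·(-4.95,-4.41) = (-4.7226,-4.1719)
  v6: (1-0.902)·(0.96,-4.39) + 0.902·(-0.85,-5.96) = (-0.6726,-5.8061)
Shoelace sum Σ(x_i·y_{i+1} − x_{i+1}·y_i):
  i=1: 2.1432·0.4626 − -1.7063·-0.4215 = +0.2724 (running +0.2724)
  i=2: -1.7063·-0.2793 − -3.3416·0.4626 = +2.0226 (running +2.2950)
  i=3: -3.3416·-1.8360 − -5.2663·-0.2793 = +4.6639 (running +6.9589)
  i=4: -5.2663·-4.1719 − -4.7226·-1.8360 = +13.2998 (running +20.2587)
  i=5: -4.7226·-5.8061 − -0.6726·-4.1719 = +24.6142 (running +44.8729)
  i=6: -0.6726·-0.4215 − 2.1432·-5.8061 = +12.7274 (running +57.6003)
Area = |Σ|/2 = |57.6003|/2 = 28.8002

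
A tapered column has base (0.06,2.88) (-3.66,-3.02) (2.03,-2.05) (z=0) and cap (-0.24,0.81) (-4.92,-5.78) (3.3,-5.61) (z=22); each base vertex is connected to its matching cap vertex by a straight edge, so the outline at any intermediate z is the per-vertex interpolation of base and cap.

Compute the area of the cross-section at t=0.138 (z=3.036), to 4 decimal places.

Cross-section at t=0.138: each vertex is (1-t)·p0[i] + t·p1[i].
  v1: (1-0.138)·(0.06,2.88) + 0.138·(-0.24,0.81) = (0.0186,2.5943)
  v2: (1-0.138)·(-3.66,-3.02) + 0.138·(-4.92,-5.78) = (-3.8339,-3.4009)
  v3: (1-0.138)·(2.03,-2.05) + 0.138·(3.3,-5.61) = (2.2053,-2.5413)
Shoelace sum Σ(x_i·y_{i+1} − x_{i+1}·y_i):
  i=1: 0.0186·-3.4009 − -3.8339·2.5943 = +9.8831 (running +9.8831)
  i=2: -3.8339·-2.5413 − 2.2053·-3.4009 = +17.2428 (running +27.1259)
  i=3: 2.2053·2.5943 − 0.0186·-2.5413 = +5.7685 (running +32.8944)
Area = |Σ|/2 = |32.8944|/2 = 16.4472

Area at t=0.138: 16.4472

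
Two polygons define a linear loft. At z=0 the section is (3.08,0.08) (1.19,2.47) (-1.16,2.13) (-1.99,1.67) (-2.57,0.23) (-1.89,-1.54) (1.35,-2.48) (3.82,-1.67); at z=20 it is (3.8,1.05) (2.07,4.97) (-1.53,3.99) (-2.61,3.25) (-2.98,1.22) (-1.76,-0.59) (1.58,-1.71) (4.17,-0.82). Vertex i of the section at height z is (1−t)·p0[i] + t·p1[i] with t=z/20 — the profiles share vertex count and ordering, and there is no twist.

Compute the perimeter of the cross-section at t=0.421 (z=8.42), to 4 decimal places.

Cross-section at t=0.421: each vertex is (1-t)·p0[i] + t·p1[i].
  v1: (1-0.421)·(3.08,0.08) + 0.421·(3.8,1.05) = (3.3831,0.4884)
  v2: (1-0.421)·(1.19,2.47) + 0.421·(2.07,4.97) = (1.5605,3.5225)
  v3: (1-0.421)·(-1.16,2.13) + 0.421·(-1.53,3.99) = (-1.3158,2.9131)
  v4: (1-0.421)·(-1.99,1.67) + 0.421·(-2.61,3.25) = (-2.2510,2.3352)
  v5: (1-0.421)·(-2.57,0.23) + 0.421·(-2.98,1.22) = (-2.7426,0.6468)
  v6: (1-0.421)·(-1.89,-1.54) + 0.421·(-1.76,-0.59) = (-1.8353,-1.1401)
  v7: (1-0.421)·(1.35,-2.48) + 0.421·(1.58,-1.71) = (1.4468,-2.1558)
  v8: (1-0.421)·(3.82,-1.67) + 0.421·(4.17,-0.82) = (3.9673,-1.3121)
Perimeter = Σ |v_{i+1} − v_i|:
  edge 1→2: √(-1.8226² + 3.0341²) = 3.5395 (running 3.5395)
  edge 2→3: √(-2.8762² + -0.6094²) = 2.9401 (running 6.4796)
  edge 3→4: √(-0.9352² + -0.5779²) = 1.0994 (running 7.5790)
  edge 4→5: √(-0.4916² + -1.6884²) = 1.7585 (running 9.3375)
  edge 5→6: √(0.9073² + -1.7868²) = 2.0040 (running 11.3415)
  edge 6→7: √(3.2821² + -1.0158²) = 3.4357 (running 14.7772)
  edge 7→8: √(2.5205² + 0.8437²) = 2.6580 (running 17.4352)
  edge 8→1: √(-0.5842² + 1.8005²) = 1.8929 (running 19.3281)
Perimeter = 19.3281

Perimeter at t=0.421: 19.3281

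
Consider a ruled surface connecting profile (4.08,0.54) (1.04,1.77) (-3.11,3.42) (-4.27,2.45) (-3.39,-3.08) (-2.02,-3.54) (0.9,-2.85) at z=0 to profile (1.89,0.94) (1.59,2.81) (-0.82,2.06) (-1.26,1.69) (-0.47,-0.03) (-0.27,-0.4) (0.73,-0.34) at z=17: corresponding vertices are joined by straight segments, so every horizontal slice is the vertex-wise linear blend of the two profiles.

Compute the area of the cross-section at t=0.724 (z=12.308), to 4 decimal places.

Area at t=0.724: 12.3941

Cross-section at t=0.724: each vertex is (1-t)·p0[i] + t·p1[i].
  v1: (1-0.724)·(4.08,0.54) + 0.724·(1.89,0.94) = (2.4944,0.8296)
  v2: (1-0.724)·(1.04,1.77) + 0.724·(1.59,2.81) = (1.4382,2.5230)
  v3: (1-0.724)·(-3.11,3.42) + 0.724·(-0.82,2.06) = (-1.4520,2.4354)
  v4: (1-0.724)·(-4.27,2.45) + 0.724·(-1.26,1.69) = (-2.0908,1.8998)
  v5: (1-0.724)·(-3.39,-3.08) + 0.724·(-0.47,-0.03) = (-1.2759,-0.8718)
  v6: (1-0.724)·(-2.02,-3.54) + 0.724·(-0.27,-0.4) = (-0.7530,-1.2666)
  v7: (1-0.724)·(0.9,-2.85) + 0.724·(0.73,-0.34) = (0.7769,-1.0328)
Shoelace sum Σ(x_i·y_{i+1} − x_{i+1}·y_i):
  i=1: 2.4944·2.5230 − 1.4382·0.8296 = +5.1002 (running +5.1002)
  i=2: 1.4382·2.4354 − -1.4520·2.5230 = +7.1660 (running +12.2662)
  i=3: -1.4520·1.8998 − -2.0908·2.4354 = +2.3332 (running +14.5994)
  i=4: -2.0908·-0.8718 − -1.2759·1.8998 = +4.2467 (running +18.8461)
  i=5: -1.2759·-1.2666 − -0.7530·-0.8718 = +0.9597 (running +19.8058)
  i=6: -0.7530·-1.0328 − 0.7769·-1.2666 = +1.7617 (running +21.5675)
  i=7: 0.7769·0.8296 − 2.4944·-1.0328 = +3.2207 (running +24.7882)
Area = |Σ|/2 = |24.7882|/2 = 12.3941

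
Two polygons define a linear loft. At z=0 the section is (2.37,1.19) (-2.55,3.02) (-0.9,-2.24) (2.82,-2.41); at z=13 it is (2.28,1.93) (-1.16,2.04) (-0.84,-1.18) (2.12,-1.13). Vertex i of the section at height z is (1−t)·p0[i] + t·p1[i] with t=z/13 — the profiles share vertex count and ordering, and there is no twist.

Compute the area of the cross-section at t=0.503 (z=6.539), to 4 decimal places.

Area at t=0.503: 13.9165

Cross-section at t=0.503: each vertex is (1-t)·p0[i] + t·p1[i].
  v1: (1-0.503)·(2.37,1.19) + 0.503·(2.28,1.93) = (2.3247,1.5622)
  v2: (1-0.503)·(-2.55,3.02) + 0.503·(-1.16,2.04) = (-1.8508,2.5271)
  v3: (1-0.503)·(-0.9,-2.24) + 0.503·(-0.84,-1.18) = (-0.8698,-1.7068)
  v4: (1-0.503)·(2.82,-2.41) + 0.503·(2.12,-1.13) = (2.4679,-1.7662)
Shoelace sum Σ(x_i·y_{i+1} − x_{i+1}·y_i):
  i=1: 2.3247·2.5271 − -1.8508·1.5622 = +8.7661 (running +8.7661)
  i=2: -1.8508·-1.7068 − -0.8698·2.5271 = +5.3571 (running +14.1233)
  i=3: -0.8698·-1.7662 − 2.4679·-1.7068 = +5.7485 (running +19.8718)
  i=4: 2.4679·1.5622 − 2.3247·-1.7662 = +7.9612 (running +27.8330)
Area = |Σ|/2 = |27.8330|/2 = 13.9165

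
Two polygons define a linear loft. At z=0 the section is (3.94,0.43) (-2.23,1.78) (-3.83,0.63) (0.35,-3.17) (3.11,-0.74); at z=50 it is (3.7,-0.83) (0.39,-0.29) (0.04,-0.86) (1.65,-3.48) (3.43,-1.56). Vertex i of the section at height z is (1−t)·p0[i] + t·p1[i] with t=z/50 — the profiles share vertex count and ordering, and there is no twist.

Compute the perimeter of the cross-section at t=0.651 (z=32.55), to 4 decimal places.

Cross-section at t=0.651: each vertex is (1-t)·p0[i] + t·p1[i].
  v1: (1-0.651)·(3.94,0.43) + 0.651·(3.7,-0.83) = (3.7838,-0.3903)
  v2: (1-0.651)·(-2.23,1.78) + 0.651·(0.39,-0.29) = (-0.5244,0.4324)
  v3: (1-0.651)·(-3.83,0.63) + 0.651·(0.04,-0.86) = (-1.3106,-0.3400)
  v4: (1-0.651)·(0.35,-3.17) + 0.651·(1.65,-3.48) = (1.1963,-3.3718)
  v5: (1-0.651)·(3.11,-0.74) + 0.651·(3.43,-1.56) = (3.3183,-1.2738)
Perimeter = Σ |v_{i+1} − v_i|:
  edge 1→2: √(-4.3081² + 0.8227²) = 4.3860 (running 4.3860)
  edge 2→3: √(-0.7863² + -0.7724²) = 1.1022 (running 5.4882)
  edge 3→4: √(2.5069² + -3.0318²) = 3.9340 (running 9.4222)
  edge 4→5: √(2.1220² + 2.0980²) = 2.9840 (running 12.4063)
  edge 5→1: √(0.4654² + 0.8836²) = 0.9987 (running 13.4049)
Perimeter = 13.4049

Perimeter at t=0.651: 13.4049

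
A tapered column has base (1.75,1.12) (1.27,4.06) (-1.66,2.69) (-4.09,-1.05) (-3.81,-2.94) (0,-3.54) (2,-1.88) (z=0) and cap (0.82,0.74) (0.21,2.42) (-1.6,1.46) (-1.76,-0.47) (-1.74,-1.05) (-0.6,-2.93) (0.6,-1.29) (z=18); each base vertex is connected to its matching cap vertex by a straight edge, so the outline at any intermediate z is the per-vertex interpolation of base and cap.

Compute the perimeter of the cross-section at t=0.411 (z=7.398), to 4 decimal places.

Perimeter at t=0.411: 17.8273

Cross-section at t=0.411: each vertex is (1-t)·p0[i] + t·p1[i].
  v1: (1-0.411)·(1.75,1.12) + 0.411·(0.82,0.74) = (1.3678,0.9638)
  v2: (1-0.411)·(1.27,4.06) + 0.411·(0.21,2.42) = (0.8343,3.3860)
  v3: (1-0.411)·(-1.66,2.69) + 0.411·(-1.6,1.46) = (-1.6353,2.1845)
  v4: (1-0.411)·(-4.09,-1.05) + 0.411·(-1.76,-0.47) = (-3.1324,-0.8116)
  v5: (1-0.411)·(-3.81,-2.94) + 0.411·(-1.74,-1.05) = (-2.9592,-2.1632)
  v6: (1-0.411)·(0,-3.54) + 0.411·(-0.6,-2.93) = (-0.2466,-3.2893)
  v7: (1-0.411)·(2,-1.88) + 0.411·(0.6,-1.29) = (1.4246,-1.6375)
Perimeter = Σ |v_{i+1} − v_i|:
  edge 1→2: √(-0.5334² + 2.4221²) = 2.4802 (running 2.4802)
  edge 2→3: √(-2.4697² + -1.2015²) = 2.7464 (running 5.2266)
  edge 3→4: √(-1.4970² + -2.9961²) = 3.3493 (running 8.5759)
  edge 4→5: √(0.1731² + -1.3516²) = 1.3626 (running 9.9385)
  edge 5→6: √(2.7126² + -1.1261²) = 2.9371 (running 12.8756)
  edge 6→7: √(1.6712² + 1.6518²) = 2.3497 (running 15.2253)
  edge 7→1: √(-0.0568² + 2.6013²) = 2.6020 (running 17.8273)
Perimeter = 17.8273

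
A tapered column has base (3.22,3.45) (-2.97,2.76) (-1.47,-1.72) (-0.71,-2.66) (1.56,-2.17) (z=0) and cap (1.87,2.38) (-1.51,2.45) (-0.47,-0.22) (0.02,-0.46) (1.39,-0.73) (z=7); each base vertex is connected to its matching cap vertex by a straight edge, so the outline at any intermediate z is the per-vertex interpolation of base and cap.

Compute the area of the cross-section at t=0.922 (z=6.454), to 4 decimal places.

Cross-section at t=0.922: each vertex is (1-t)·p0[i] + t·p1[i].
  v1: (1-0.922)·(3.22,3.45) + 0.922·(1.87,2.38) = (1.9753,2.4635)
  v2: (1-0.922)·(-2.97,2.76) + 0.922·(-1.51,2.45) = (-1.6239,2.4742)
  v3: (1-0.922)·(-1.47,-1.72) + 0.922·(-0.47,-0.22) = (-0.5480,-0.3370)
  v4: (1-0.922)·(-0.71,-2.66) + 0.922·(0.02,-0.46) = (-0.0369,-0.6316)
  v5: (1-0.922)·(1.56,-2.17) + 0.922·(1.39,-0.73) = (1.4033,-0.8423)
Shoelace sum Σ(x_i·y_{i+1} − x_{i+1}·y_i):
  i=1: 1.9753·2.4742 − -1.6239·2.4635 = +8.8876 (running +8.8876)
  i=2: -1.6239·-0.3370 − -0.5480·2.4742 = +1.9031 (running +10.7907)
  i=3: -0.5480·-0.6316 − -0.0369·-0.3370 = +0.3337 (running +11.1244)
  i=4: -0.0369·-0.8423 − 1.4033·-0.6316 = +0.9174 (running +12.0418)
  i=5: 1.4033·2.4635 − 1.9753·-0.8423 = +5.1207 (running +17.1625)
Area = |Σ|/2 = |17.1625|/2 = 8.5813

Area at t=0.922: 8.5813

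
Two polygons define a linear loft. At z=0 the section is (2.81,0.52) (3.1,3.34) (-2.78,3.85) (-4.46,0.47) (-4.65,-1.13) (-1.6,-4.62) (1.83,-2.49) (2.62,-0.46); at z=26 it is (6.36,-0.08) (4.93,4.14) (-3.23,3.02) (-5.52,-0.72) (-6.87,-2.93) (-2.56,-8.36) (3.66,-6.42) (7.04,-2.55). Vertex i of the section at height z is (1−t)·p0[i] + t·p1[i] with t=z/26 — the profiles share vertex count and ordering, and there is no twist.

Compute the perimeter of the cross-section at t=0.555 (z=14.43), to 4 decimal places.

Cross-section at t=0.555: each vertex is (1-t)·p0[i] + t·p1[i].
  v1: (1-0.555)·(2.81,0.52) + 0.555·(6.36,-0.08) = (4.7803,0.1870)
  v2: (1-0.555)·(3.1,3.34) + 0.555·(4.93,4.14) = (4.1157,3.7840)
  v3: (1-0.555)·(-2.78,3.85) + 0.555·(-3.23,3.02) = (-3.0297,3.3894)
  v4: (1-0.555)·(-4.46,0.47) + 0.555·(-5.52,-0.72) = (-5.0483,-0.1905)
  v5: (1-0.555)·(-4.65,-1.13) + 0.555·(-6.87,-2.93) = (-5.8821,-2.1290)
  v6: (1-0.555)·(-1.6,-4.62) + 0.555·(-2.56,-8.36) = (-2.1328,-6.6957)
  v7: (1-0.555)·(1.83,-2.49) + 0.555·(3.66,-6.42) = (2.8457,-4.6712)
  v8: (1-0.555)·(2.62,-0.46) + 0.555·(7.04,-2.55) = (5.0731,-1.6200)
Perimeter = Σ |v_{i+1} − v_i|:
  edge 1→2: √(-0.6646² + 3.5970²) = 3.6579 (running 3.6579)
  edge 2→3: √(-7.1454² + -0.3946²) = 7.1563 (running 10.8142)
  edge 3→4: √(-2.0185² + -3.5798²) = 4.1097 (running 14.9239)
  edge 4→5: √(-0.8338² + -1.9385²) = 2.1103 (running 17.0341)
  edge 5→6: √(3.7493² + -4.5667²) = 5.9086 (running 22.9428)
  edge 6→7: √(4.9785² + 2.0245²) = 5.3744 (running 28.3171)
  edge 7→8: √(2.2275² + 3.0512²) = 3.7777 (running 32.0949)
  edge 8→1: √(-0.2928² + 1.8070²) = 1.8305 (running 33.9254)
Perimeter = 33.9254

Perimeter at t=0.555: 33.9254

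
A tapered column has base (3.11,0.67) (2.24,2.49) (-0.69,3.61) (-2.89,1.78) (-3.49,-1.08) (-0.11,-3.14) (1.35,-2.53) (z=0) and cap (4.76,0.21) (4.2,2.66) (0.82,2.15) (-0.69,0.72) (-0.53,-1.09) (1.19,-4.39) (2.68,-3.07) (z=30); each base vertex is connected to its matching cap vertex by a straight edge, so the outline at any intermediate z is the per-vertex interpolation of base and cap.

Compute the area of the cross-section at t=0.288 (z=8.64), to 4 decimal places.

Area at t=0.288: 27.8872

Cross-section at t=0.288: each vertex is (1-t)·p0[i] + t·p1[i].
  v1: (1-0.288)·(3.11,0.67) + 0.288·(4.76,0.21) = (3.5852,0.5375)
  v2: (1-0.288)·(2.24,2.49) + 0.288·(4.2,2.66) = (2.8045,2.5390)
  v3: (1-0.288)·(-0.69,3.61) + 0.288·(0.82,2.15) = (-0.2551,3.1895)
  v4: (1-0.288)·(-2.89,1.78) + 0.288·(-0.69,0.72) = (-2.2564,1.4747)
  v5: (1-0.288)·(-3.49,-1.08) + 0.288·(-0.53,-1.09) = (-2.6375,-1.0829)
  v6: (1-0.288)·(-0.11,-3.14) + 0.288·(1.19,-4.39) = (0.2644,-3.5000)
  v7: (1-0.288)·(1.35,-2.53) + 0.288·(2.68,-3.07) = (1.7330,-2.6855)
Shoelace sum Σ(x_i·y_{i+1} − x_{i+1}·y_i):
  i=1: 3.5852·2.5390 − 2.8045·0.5375 = +7.5952 (running +7.5952)
  i=2: 2.8045·3.1895 − -0.2551·2.5390 = +9.5927 (running +17.1879)
  i=3: -0.2551·1.4747 − -2.2564·3.1895 = +6.8206 (running +24.0085)
  i=4: -2.2564·-1.0829 − -2.6375·1.4747 = +6.3330 (running +30.3415)
  i=5: -2.6375·-3.5000 − 0.2644·-1.0829 = +9.5176 (running +39.8591)
  i=6: 0.2644·-2.6855 − 1.7330·-3.5000 = +5.3556 (running +45.2147)
  i=7: 1.7330·0.5375 − 3.5852·-2.6855 = +10.5597 (running +55.7744)
Area = |Σ|/2 = |55.7744|/2 = 27.8872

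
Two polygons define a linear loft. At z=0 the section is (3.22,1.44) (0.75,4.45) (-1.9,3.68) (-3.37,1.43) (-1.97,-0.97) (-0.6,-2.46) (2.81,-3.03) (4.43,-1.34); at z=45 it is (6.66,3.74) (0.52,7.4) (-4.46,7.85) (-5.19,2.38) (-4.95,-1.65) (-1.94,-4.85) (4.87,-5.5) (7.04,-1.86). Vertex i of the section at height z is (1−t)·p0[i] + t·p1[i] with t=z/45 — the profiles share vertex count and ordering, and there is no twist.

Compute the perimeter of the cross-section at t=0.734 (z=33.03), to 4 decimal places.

Perimeter at t=0.734: 37.2455

Cross-section at t=0.734: each vertex is (1-t)·p0[i] + t·p1[i].
  v1: (1-0.734)·(3.22,1.44) + 0.734·(6.66,3.74) = (5.7450,3.1282)
  v2: (1-0.734)·(0.75,4.45) + 0.734·(0.52,7.4) = (0.5812,6.6153)
  v3: (1-0.734)·(-1.9,3.68) + 0.734·(-4.46,7.85) = (-3.7790,6.7408)
  v4: (1-0.734)·(-3.37,1.43) + 0.734·(-5.19,2.38) = (-4.7059,2.1273)
  v5: (1-0.734)·(-1.97,-0.97) + 0.734·(-4.95,-1.65) = (-4.1573,-1.4691)
  v6: (1-0.734)·(-0.6,-2.46) + 0.734·(-1.94,-4.85) = (-1.5836,-4.2143)
  v7: (1-0.734)·(2.81,-3.03) + 0.734·(4.87,-5.5) = (4.3220,-4.8430)
  v8: (1-0.734)·(4.43,-1.34) + 0.734·(7.04,-1.86) = (6.3457,-1.7217)
Perimeter = Σ |v_{i+1} − v_i|:
  edge 1→2: √(-5.1638² + 3.4871²) = 6.2309 (running 6.2309)
  edge 2→3: √(-4.3602² + 0.1255²) = 4.3620 (running 10.5930)
  edge 3→4: √(-0.9268² + -4.6135²) = 4.7057 (running 15.2986)
  edge 4→5: √(0.5486² + -3.5964²) = 3.6380 (running 18.9366)
  edge 5→6: √(2.5738² + -2.7451²) = 3.7630 (running 22.6996)
  edge 6→7: √(5.9056² + -0.6287²) = 5.9390 (running 28.6386)
  edge 7→8: √(2.0237² + 3.1213²) = 3.7199 (running 32.3585)
  edge 8→1: √(-0.6008² + 4.8499²) = 4.8869 (running 37.2455)
Perimeter = 37.2455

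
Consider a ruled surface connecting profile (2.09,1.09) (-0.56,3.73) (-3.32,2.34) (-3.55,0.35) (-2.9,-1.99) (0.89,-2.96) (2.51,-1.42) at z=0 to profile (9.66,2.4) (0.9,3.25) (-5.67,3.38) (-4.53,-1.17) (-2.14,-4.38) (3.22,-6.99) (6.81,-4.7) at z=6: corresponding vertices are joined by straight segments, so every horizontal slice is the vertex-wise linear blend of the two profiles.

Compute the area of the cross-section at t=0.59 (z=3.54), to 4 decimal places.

Area at t=0.59: 69.0692

Cross-section at t=0.59: each vertex is (1-t)·p0[i] + t·p1[i].
  v1: (1-0.59)·(2.09,1.09) + 0.59·(9.66,2.4) = (6.5563,1.8629)
  v2: (1-0.59)·(-0.56,3.73) + 0.59·(0.9,3.25) = (0.3014,3.4468)
  v3: (1-0.59)·(-3.32,2.34) + 0.59·(-5.67,3.38) = (-4.7065,2.9536)
  v4: (1-0.59)·(-3.55,0.35) + 0.59·(-4.53,-1.17) = (-4.1282,-0.5468)
  v5: (1-0.59)·(-2.9,-1.99) + 0.59·(-2.14,-4.38) = (-2.4516,-3.4001)
  v6: (1-0.59)·(0.89,-2.96) + 0.59·(3.22,-6.99) = (2.2647,-5.3377)
  v7: (1-0.59)·(2.51,-1.42) + 0.59·(6.81,-4.7) = (5.0470,-3.3552)
Shoelace sum Σ(x_i·y_{i+1} − x_{i+1}·y_i):
  i=1: 6.5563·3.4468 − 0.3014·1.8629 = +22.0368 (running +22.0368)
  i=2: 0.3014·2.9536 − -4.7065·3.4468 = +17.1126 (running +39.1494)
  i=3: -4.7065·-0.5468 − -4.1282·2.9536 = +14.7666 (running +53.9159)
  i=4: -4.1282·-3.4001 − -2.4516·-0.5468 = +12.6958 (running +66.6117)
  i=5: -2.4516·-5.3377 − 2.2647·-3.4001 = +20.7861 (running +87.3978)
  i=6: 2.2647·-3.3552 − 5.0470·-5.3377 = +19.3409 (running +106.7386)
  i=7: 5.0470·1.8629 − 6.5563·-3.3552 = +31.3998 (running +138.1384)
Area = |Σ|/2 = |138.1384|/2 = 69.0692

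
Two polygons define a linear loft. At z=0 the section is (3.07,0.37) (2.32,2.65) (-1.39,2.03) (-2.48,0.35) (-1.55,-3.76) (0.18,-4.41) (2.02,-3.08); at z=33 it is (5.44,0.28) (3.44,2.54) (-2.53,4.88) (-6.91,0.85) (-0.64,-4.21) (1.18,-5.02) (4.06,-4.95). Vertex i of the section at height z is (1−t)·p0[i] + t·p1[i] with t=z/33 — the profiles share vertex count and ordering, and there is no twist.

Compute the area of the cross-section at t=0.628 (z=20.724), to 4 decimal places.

Cross-section at t=0.628: each vertex is (1-t)·p0[i] + t·p1[i].
  v1: (1-0.628)·(3.07,0.37) + 0.628·(5.44,0.28) = (4.5584,0.3135)
  v2: (1-0.628)·(2.32,2.65) + 0.628·(3.44,2.54) = (3.0234,2.5809)
  v3: (1-0.628)·(-1.39,2.03) + 0.628·(-2.53,4.88) = (-2.1059,3.8198)
  v4: (1-0.628)·(-2.48,0.35) + 0.628·(-6.91,0.85) = (-5.2620,0.6640)
  v5: (1-0.628)·(-1.55,-3.76) + 0.628·(-0.64,-4.21) = (-0.9785,-4.0426)
  v6: (1-0.628)·(0.18,-4.41) + 0.628·(1.18,-5.02) = (0.8080,-4.7931)
  v7: (1-0.628)·(2.02,-3.08) + 0.628·(4.06,-4.95) = (3.3011,-4.2544)
Shoelace sum Σ(x_i·y_{i+1} − x_{i+1}·y_i):
  i=1: 4.5584·2.5809 − 3.0234·0.3135 = +10.8170 (running +10.8170)
  i=2: 3.0234·3.8198 − -2.1059·2.5809 = +16.9838 (running +27.8008)
  i=3: -2.1059·0.6640 − -5.2620·3.8198 = +18.7016 (running +46.5025)
  i=4: -5.2620·-4.0426 − -0.9785·0.6640 = +21.9221 (running +68.4245)
  i=5: -0.9785·-4.7931 − 0.8080·-4.0426 = +7.9565 (running +76.3811)
  i=6: 0.8080·-4.2544 − 3.3011·-4.7931 = +12.3850 (running +88.7661)
  i=7: 3.3011·0.3135 − 4.5584·-4.2544 = +20.4277 (running +109.1938)
Area = |Σ|/2 = |109.1938|/2 = 54.5969

Area at t=0.628: 54.5969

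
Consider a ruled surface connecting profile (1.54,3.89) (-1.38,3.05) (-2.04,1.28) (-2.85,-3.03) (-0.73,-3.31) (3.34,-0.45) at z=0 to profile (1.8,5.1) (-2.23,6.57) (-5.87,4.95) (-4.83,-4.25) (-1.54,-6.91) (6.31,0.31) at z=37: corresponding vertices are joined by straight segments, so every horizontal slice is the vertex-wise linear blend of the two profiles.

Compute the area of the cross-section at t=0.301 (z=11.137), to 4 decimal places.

Cross-section at t=0.301: each vertex is (1-t)·p0[i] + t·p1[i].
  v1: (1-0.301)·(1.54,3.89) + 0.301·(1.8,5.1) = (1.6183,4.2542)
  v2: (1-0.301)·(-1.38,3.05) + 0.301·(-2.23,6.57) = (-1.6359,4.1095)
  v3: (1-0.301)·(-2.04,1.28) + 0.301·(-5.87,4.95) = (-3.1928,2.3847)
  v4: (1-0.301)·(-2.85,-3.03) + 0.301·(-4.83,-4.25) = (-3.4460,-3.3972)
  v5: (1-0.301)·(-0.73,-3.31) + 0.301·(-1.54,-6.91) = (-0.9738,-4.3936)
  v6: (1-0.301)·(3.34,-0.45) + 0.301·(6.31,0.31) = (4.2340,-0.2212)
Shoelace sum Σ(x_i·y_{i+1} − x_{i+1}·y_i):
  i=1: 1.6183·4.1095 − -1.6359·4.2542 = +13.6095 (running +13.6095)
  i=2: -1.6359·2.3847 − -3.1928·4.1095 = +9.2200 (running +22.8296)
  i=3: -3.1928·-3.3972 − -3.4460·2.3847 = +19.0643 (running +41.8938)
  i=4: -3.4460·-4.3936 − -0.9738·-3.3972 = +11.8320 (running +53.7258)
  i=5: -0.9738·-0.2212 − 4.2340·-4.3936 = +18.8178 (running +72.5437)
  i=6: 4.2340·4.2542 − 1.6183·-0.2212 = +18.3702 (running +90.9139)
Area = |Σ|/2 = |90.9139|/2 = 45.4569

Area at t=0.301: 45.4569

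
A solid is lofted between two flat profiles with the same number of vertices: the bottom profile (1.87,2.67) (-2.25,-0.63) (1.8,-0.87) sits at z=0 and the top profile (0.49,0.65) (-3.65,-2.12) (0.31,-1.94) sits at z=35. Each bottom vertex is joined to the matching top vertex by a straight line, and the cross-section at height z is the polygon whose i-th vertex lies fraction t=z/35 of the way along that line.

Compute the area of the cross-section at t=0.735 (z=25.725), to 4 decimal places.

Cross-section at t=0.735: each vertex is (1-t)·p0[i] + t·p1[i].
  v1: (1-0.735)·(1.87,2.67) + 0.735·(0.49,0.65) = (0.8557,1.1853)
  v2: (1-0.735)·(-2.25,-0.63) + 0.735·(-3.65,-2.12) = (-3.2790,-1.7251)
  v3: (1-0.735)·(1.8,-0.87) + 0.735·(0.31,-1.94) = (0.7048,-1.6564)
Shoelace sum Σ(x_i·y_{i+1} − x_{i+1}·y_i):
  i=1: 0.8557·-1.7251 − -3.2790·1.1853 = +2.4104 (running +2.4104)
  i=2: -3.2790·-1.6564 − 0.7048·-1.7251 = +6.6475 (running +9.0579)
  i=3: 0.7048·1.1853 − 0.8557·-1.6564 = +2.2529 (running +11.3107)
Area = |Σ|/2 = |11.3107|/2 = 5.6554

Area at t=0.735: 5.6554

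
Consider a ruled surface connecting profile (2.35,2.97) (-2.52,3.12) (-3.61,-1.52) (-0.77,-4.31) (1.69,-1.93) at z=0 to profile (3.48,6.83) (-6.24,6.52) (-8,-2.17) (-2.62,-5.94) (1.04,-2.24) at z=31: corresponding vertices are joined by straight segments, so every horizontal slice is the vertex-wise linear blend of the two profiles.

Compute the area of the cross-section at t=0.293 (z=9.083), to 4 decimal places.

Area at t=0.293: 47.3822

Cross-section at t=0.293: each vertex is (1-t)·p0[i] + t·p1[i].
  v1: (1-0.293)·(2.35,2.97) + 0.293·(3.48,6.83) = (2.6811,4.1010)
  v2: (1-0.293)·(-2.52,3.12) + 0.293·(-6.24,6.52) = (-3.6100,4.1162)
  v3: (1-0.293)·(-3.61,-1.52) + 0.293·(-8,-2.17) = (-4.8963,-1.7105)
  v4: (1-0.293)·(-0.77,-4.31) + 0.293·(-2.62,-5.94) = (-1.3121,-4.7876)
  v5: (1-0.293)·(1.69,-1.93) + 0.293·(1.04,-2.24) = (1.4996,-2.0208)
Shoelace sum Σ(x_i·y_{i+1} − x_{i+1}·y_i):
  i=1: 2.6811·4.1162 − -3.6100·4.1010 = +25.8403 (running +25.8403)
  i=2: -3.6100·-1.7105 − -4.8963·4.1162 = +26.3287 (running +52.1690)
  i=3: -4.8963·-4.7876 − -1.3121·-1.7105 = +21.1971 (running +73.3661)
  i=4: -1.3121·-2.0208 − 1.4996·-4.7876 = +9.8307 (running +83.1968)
  i=5: 1.4996·4.1010 − 2.6811·-2.0208 = +11.5677 (running +94.7644)
Area = |Σ|/2 = |94.7644|/2 = 47.3822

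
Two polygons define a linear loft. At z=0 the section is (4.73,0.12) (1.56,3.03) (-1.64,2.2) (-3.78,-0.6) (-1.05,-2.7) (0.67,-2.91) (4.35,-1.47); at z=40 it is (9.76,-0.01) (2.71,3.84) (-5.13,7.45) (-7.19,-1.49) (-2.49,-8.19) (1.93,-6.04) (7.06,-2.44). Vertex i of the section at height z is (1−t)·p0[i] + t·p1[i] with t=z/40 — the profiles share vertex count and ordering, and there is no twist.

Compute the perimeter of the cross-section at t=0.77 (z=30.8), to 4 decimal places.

Cross-section at t=0.77: each vertex is (1-t)·p0[i] + t·p1[i].
  v1: (1-0.77)·(4.73,0.12) + 0.77·(9.76,-0.01) = (8.6031,0.0199)
  v2: (1-0.77)·(1.56,3.03) + 0.77·(2.71,3.84) = (2.4455,3.6537)
  v3: (1-0.77)·(-1.64,2.2) + 0.77·(-5.13,7.45) = (-4.3273,6.2425)
  v4: (1-0.77)·(-3.78,-0.6) + 0.77·(-7.19,-1.49) = (-6.4057,-1.2853)
  v5: (1-0.77)·(-1.05,-2.7) + 0.77·(-2.49,-8.19) = (-2.1588,-6.9273)
  v6: (1-0.77)·(0.67,-2.91) + 0.77·(1.93,-6.04) = (1.6402,-5.3201)
  v7: (1-0.77)·(4.35,-1.47) + 0.77·(7.06,-2.44) = (6.4367,-2.2169)
Perimeter = Σ |v_{i+1} − v_i|:
  edge 1→2: √(-6.1576² + 3.6338²) = 7.1499 (running 7.1499)
  edge 2→3: √(-6.7728² + 2.5888²) = 7.2507 (running 14.4006)
  edge 3→4: √(-2.0784² + -7.5278²) = 7.8095 (running 22.2100)
  edge 4→5: √(4.2469² + -5.6420²) = 7.0618 (running 29.2718)
  edge 5→6: √(3.7990² + 1.6072²) = 4.1250 (running 33.3968)
  edge 6→7: √(4.7965² + 3.1032²) = 5.7128 (running 39.1096)
  edge 7→1: √(2.1664² + 2.2368²) = 3.1139 (running 42.2235)
Perimeter = 42.2235

Perimeter at t=0.77: 42.2235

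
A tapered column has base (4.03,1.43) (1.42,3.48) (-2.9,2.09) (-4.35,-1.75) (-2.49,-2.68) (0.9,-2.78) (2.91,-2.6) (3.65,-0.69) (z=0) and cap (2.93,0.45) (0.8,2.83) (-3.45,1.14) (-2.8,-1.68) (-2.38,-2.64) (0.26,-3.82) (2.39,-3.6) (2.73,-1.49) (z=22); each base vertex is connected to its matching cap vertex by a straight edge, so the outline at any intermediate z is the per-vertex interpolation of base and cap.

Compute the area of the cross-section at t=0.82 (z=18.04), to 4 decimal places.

Area at t=0.82: 31.7748

Cross-section at t=0.82: each vertex is (1-t)·p0[i] + t·p1[i].
  v1: (1-0.82)·(4.03,1.43) + 0.82·(2.93,0.45) = (3.1280,0.6264)
  v2: (1-0.82)·(1.42,3.48) + 0.82·(0.8,2.83) = (0.9116,2.9470)
  v3: (1-0.82)·(-2.9,2.09) + 0.82·(-3.45,1.14) = (-3.3510,1.3110)
  v4: (1-0.82)·(-4.35,-1.75) + 0.82·(-2.8,-1.68) = (-3.0790,-1.6926)
  v5: (1-0.82)·(-2.49,-2.68) + 0.82·(-2.38,-2.64) = (-2.3998,-2.6472)
  v6: (1-0.82)·(0.9,-2.78) + 0.82·(0.26,-3.82) = (0.3752,-3.6328)
  v7: (1-0.82)·(2.91,-2.6) + 0.82·(2.39,-3.6) = (2.4836,-3.4200)
  v8: (1-0.82)·(3.65,-0.69) + 0.82·(2.73,-1.49) = (2.8956,-1.3460)
Shoelace sum Σ(x_i·y_{i+1} − x_{i+1}·y_i):
  i=1: 3.1280·2.9470 − 0.9116·0.6264 = +8.6472 (running +8.6472)
  i=2: 0.9116·1.3110 − -3.3510·2.9470 = +11.0705 (running +19.7177)
  i=3: -3.3510·-1.6926 − -3.0790·1.3110 = +9.7085 (running +29.4262)
  i=4: -3.0790·-2.6472 − -2.3998·-1.6926 = +4.0888 (running +33.5150)
  i=5: -2.3998·-3.6328 − 0.3752·-2.6472 = +9.7112 (running +43.2262)
  i=6: 0.3752·-3.4200 − 2.4836·-3.6328 = +7.7392 (running +50.9655)
  i=7: 2.4836·-1.3460 − 2.8956·-3.4200 = +6.5600 (running +57.5255)
  i=8: 2.8956·0.6264 − 3.1280·-1.3460 = +6.0241 (running +63.5496)
Area = |Σ|/2 = |63.5496|/2 = 31.7748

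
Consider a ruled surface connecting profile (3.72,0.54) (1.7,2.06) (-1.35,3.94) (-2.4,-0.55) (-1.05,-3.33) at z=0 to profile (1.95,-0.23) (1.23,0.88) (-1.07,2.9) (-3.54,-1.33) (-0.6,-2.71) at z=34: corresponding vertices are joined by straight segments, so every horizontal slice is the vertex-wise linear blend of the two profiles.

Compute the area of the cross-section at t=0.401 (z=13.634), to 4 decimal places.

Area at t=0.401: 19.9890

Cross-section at t=0.401: each vertex is (1-t)·p0[i] + t·p1[i].
  v1: (1-0.401)·(3.72,0.54) + 0.401·(1.95,-0.23) = (3.0102,0.2312)
  v2: (1-0.401)·(1.7,2.06) + 0.401·(1.23,0.88) = (1.5115,1.5868)
  v3: (1-0.401)·(-1.35,3.94) + 0.401·(-1.07,2.9) = (-1.2377,3.5230)
  v4: (1-0.401)·(-2.4,-0.55) + 0.401·(-3.54,-1.33) = (-2.8571,-0.8628)
  v5: (1-0.401)·(-1.05,-3.33) + 0.401·(-0.6,-2.71) = (-0.8696,-3.0814)
Shoelace sum Σ(x_i·y_{i+1} − x_{i+1}·y_i):
  i=1: 3.0102·1.5868 − 1.5115·0.2312 = +4.4272 (running +4.4272)
  i=2: 1.5115·3.5230 − -1.2377·1.5868 = +7.2891 (running +11.7163)
  i=3: -1.2377·-0.8628 − -2.8571·3.5230 = +11.1335 (running +22.8498)
  i=4: -2.8571·-3.0814 − -0.8696·-0.8628 = +8.0537 (running +30.9035)
  i=5: -0.8696·0.2312 − 3.0102·-3.0814 = +9.0746 (running +39.9781)
Area = |Σ|/2 = |39.9781|/2 = 19.9890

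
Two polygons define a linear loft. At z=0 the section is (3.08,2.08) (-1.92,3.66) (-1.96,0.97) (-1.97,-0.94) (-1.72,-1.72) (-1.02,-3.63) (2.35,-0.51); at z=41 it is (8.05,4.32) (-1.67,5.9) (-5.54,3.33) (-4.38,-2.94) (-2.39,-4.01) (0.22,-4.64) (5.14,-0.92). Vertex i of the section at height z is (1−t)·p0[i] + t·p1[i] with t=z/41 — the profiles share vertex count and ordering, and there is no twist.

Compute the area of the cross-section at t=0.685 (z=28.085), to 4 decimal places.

Area at t=0.685: 66.3843

Cross-section at t=0.685: each vertex is (1-t)·p0[i] + t·p1[i].
  v1: (1-0.685)·(3.08,2.08) + 0.685·(8.05,4.32) = (6.4845,3.6144)
  v2: (1-0.685)·(-1.92,3.66) + 0.685·(-1.67,5.9) = (-1.7487,5.1944)
  v3: (1-0.685)·(-1.96,0.97) + 0.685·(-5.54,3.33) = (-4.4123,2.5866)
  v4: (1-0.685)·(-1.97,-0.94) + 0.685·(-4.38,-2.94) = (-3.6208,-2.3100)
  v5: (1-0.685)·(-1.72,-1.72) + 0.685·(-2.39,-4.01) = (-2.1789,-3.2887)
  v6: (1-0.685)·(-1.02,-3.63) + 0.685·(0.22,-4.64) = (-0.1706,-4.3218)
  v7: (1-0.685)·(2.35,-0.51) + 0.685·(5.14,-0.92) = (4.2611,-0.7909)
Shoelace sum Σ(x_i·y_{i+1} − x_{i+1}·y_i):
  i=1: 6.4845·5.1944 − -1.7487·3.6144 = +40.0035 (running +40.0035)
  i=2: -1.7487·2.5866 − -4.4123·5.1944 = +18.3959 (running +58.3994)
  i=3: -4.4123·-2.3100 − -3.6208·2.5866 = +19.5581 (running +77.9575)
  i=4: -3.6208·-3.2887 − -2.1789·-2.3100 = +6.8743 (running +84.8319)
  i=5: -2.1789·-4.3218 − -0.1706·-3.2887 = +8.8561 (running +93.6879)
  i=6: -0.1706·-0.7909 − 4.2611·-4.3218 = +18.5510 (running +112.2389)
  i=7: 4.2611·3.6144 − 6.4845·-0.7909 = +20.5297 (running +132.7686)
Area = |Σ|/2 = |132.7686|/2 = 66.3843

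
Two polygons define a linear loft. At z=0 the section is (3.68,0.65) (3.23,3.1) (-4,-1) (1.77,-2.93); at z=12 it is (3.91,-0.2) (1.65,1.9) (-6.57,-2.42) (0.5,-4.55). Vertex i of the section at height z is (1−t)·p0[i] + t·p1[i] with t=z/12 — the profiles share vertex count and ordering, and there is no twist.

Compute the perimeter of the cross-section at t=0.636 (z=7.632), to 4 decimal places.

Perimeter at t=0.636: 23.5601

Cross-section at t=0.636: each vertex is (1-t)·p0[i] + t·p1[i].
  v1: (1-0.636)·(3.68,0.65) + 0.636·(3.91,-0.2) = (3.8263,0.1094)
  v2: (1-0.636)·(3.23,3.1) + 0.636·(1.65,1.9) = (2.2251,2.3368)
  v3: (1-0.636)·(-4,-1) + 0.636·(-6.57,-2.42) = (-5.6345,-1.9031)
  v4: (1-0.636)·(1.77,-2.93) + 0.636·(0.5,-4.55) = (0.9623,-3.9603)
Perimeter = Σ |v_{i+1} − v_i|:
  edge 1→2: √(-1.6012² + 2.2274²) = 2.7432 (running 2.7432)
  edge 2→3: √(-7.8596² + -4.2399²) = 8.9303 (running 11.6735)
  edge 3→4: √(6.5968² + -2.0572²) = 6.9101 (running 18.5836)
  edge 4→1: √(2.8640² + 4.0697²) = 4.9765 (running 23.5601)
Perimeter = 23.5601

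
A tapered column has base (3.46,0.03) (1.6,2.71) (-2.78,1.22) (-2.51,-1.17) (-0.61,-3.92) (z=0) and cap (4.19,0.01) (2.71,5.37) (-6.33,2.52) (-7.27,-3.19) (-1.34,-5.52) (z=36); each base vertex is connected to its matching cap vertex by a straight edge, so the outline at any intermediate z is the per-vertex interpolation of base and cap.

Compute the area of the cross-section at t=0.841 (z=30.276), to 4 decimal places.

Area at t=0.841: 69.1656

Cross-section at t=0.841: each vertex is (1-t)·p0[i] + t·p1[i].
  v1: (1-0.841)·(3.46,0.03) + 0.841·(4.19,0.01) = (4.0739,0.0132)
  v2: (1-0.841)·(1.6,2.71) + 0.841·(2.71,5.37) = (2.5335,4.9471)
  v3: (1-0.841)·(-2.78,1.22) + 0.841·(-6.33,2.52) = (-5.7656,2.3133)
  v4: (1-0.841)·(-2.51,-1.17) + 0.841·(-7.27,-3.19) = (-6.5132,-2.8688)
  v5: (1-0.841)·(-0.61,-3.92) + 0.841·(-1.34,-5.52) = (-1.2239,-5.2656)
Shoelace sum Σ(x_i·y_{i+1} − x_{i+1}·y_i):
  i=1: 4.0739·4.9471 − 2.5335·0.0132 = +20.1206 (running +20.1206)
  i=2: 2.5335·2.3133 − -5.7656·4.9471 = +34.3833 (running +54.5039)
  i=3: -5.7656·-2.8688 − -6.5132·2.3133 = +31.6072 (running +86.1111)
  i=4: -6.5132·-5.2656 − -1.2239·-2.8688 = +30.7845 (running +116.8956)
  i=5: -1.2239·0.0132 − 4.0739·-5.2656 = +21.4356 (running +138.3311)
Area = |Σ|/2 = |138.3311|/2 = 69.1656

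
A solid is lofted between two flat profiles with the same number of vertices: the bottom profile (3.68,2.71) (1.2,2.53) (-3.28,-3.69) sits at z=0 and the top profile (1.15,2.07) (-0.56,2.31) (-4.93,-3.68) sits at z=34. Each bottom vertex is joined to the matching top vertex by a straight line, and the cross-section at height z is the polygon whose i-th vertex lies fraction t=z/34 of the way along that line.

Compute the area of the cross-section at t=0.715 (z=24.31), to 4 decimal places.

Area at t=0.715: 6.1067

Cross-section at t=0.715: each vertex is (1-t)·p0[i] + t·p1[i].
  v1: (1-0.715)·(3.68,2.71) + 0.715·(1.15,2.07) = (1.8711,2.2524)
  v2: (1-0.715)·(1.2,2.53) + 0.715·(-0.56,2.31) = (-0.0584,2.3727)
  v3: (1-0.715)·(-3.28,-3.69) + 0.715·(-4.93,-3.68) = (-4.4597,-3.6829)
Shoelace sum Σ(x_i·y_{i+1} − x_{i+1}·y_i):
  i=1: 1.8711·2.3727 − -0.0584·2.2524 = +4.5710 (running +4.5710)
  i=2: -0.0584·-3.6829 − -4.4597·2.3727 = +10.7967 (running +15.3677)
  i=3: -4.4597·2.2524 − 1.8711·-3.6829 = -3.1543 (running +12.2134)
Area = |Σ|/2 = |12.2134|/2 = 6.1067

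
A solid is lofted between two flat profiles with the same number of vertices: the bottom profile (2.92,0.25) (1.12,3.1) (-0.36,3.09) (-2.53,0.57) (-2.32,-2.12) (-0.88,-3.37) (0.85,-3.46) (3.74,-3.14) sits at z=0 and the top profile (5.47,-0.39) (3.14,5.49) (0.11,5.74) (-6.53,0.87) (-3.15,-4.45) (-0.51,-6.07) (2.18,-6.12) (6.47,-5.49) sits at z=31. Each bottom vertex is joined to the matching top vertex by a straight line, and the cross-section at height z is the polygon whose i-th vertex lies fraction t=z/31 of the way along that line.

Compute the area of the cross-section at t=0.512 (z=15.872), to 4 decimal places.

Cross-section at t=0.512: each vertex is (1-t)·p0[i] + t·p1[i].
  v1: (1-0.512)·(2.92,0.25) + 0.512·(5.47,-0.39) = (4.2256,-0.0777)
  v2: (1-0.512)·(1.12,3.1) + 0.512·(3.14,5.49) = (2.1542,4.3237)
  v3: (1-0.512)·(-0.36,3.09) + 0.512·(0.11,5.74) = (-0.1194,4.4468)
  v4: (1-0.512)·(-2.53,0.57) + 0.512·(-6.53,0.87) = (-4.5780,0.7236)
  v5: (1-0.512)·(-2.32,-2.12) + 0.512·(-3.15,-4.45) = (-2.7450,-3.3130)
  v6: (1-0.512)·(-0.88,-3.37) + 0.512·(-0.51,-6.07) = (-0.6906,-4.7524)
  v7: (1-0.512)·(0.85,-3.46) + 0.512·(2.18,-6.12) = (1.5310,-4.8219)
  v8: (1-0.512)·(3.74,-3.14) + 0.512·(6.47,-5.49) = (5.1378,-4.3432)
Shoelace sum Σ(x_i·y_{i+1} − x_{i+1}·y_i):
  i=1: 4.2256·4.3237 − 2.1542·-0.0777 = +18.4375 (running +18.4375)
  i=2: 2.1542·4.4468 − -0.1194·4.3237 = +10.0955 (running +28.5330)
  i=3: -0.1194·0.7236 − -4.5780·4.4468 = +20.2711 (running +48.8041)
  i=4: -4.5780·-3.3130 − -2.7450·0.7236 = +17.1530 (running +65.9571)
  i=5: -2.7450·-4.7524 − -0.6906·-3.3130 = +10.7574 (running +76.7144)
  i=6: -0.6906·-4.8219 − 1.5310·-4.7524 = +10.6056 (running +87.3200)
  i=7: 1.5310·-4.3432 − 5.1378·-4.8219 = +18.1246 (running +105.4446)
  i=8: 5.1378·-0.0777 − 4.2256·-4.3432 = +17.9535 (running +123.3981)
Area = |Σ|/2 = |123.3981|/2 = 61.6991

Area at t=0.512: 61.6991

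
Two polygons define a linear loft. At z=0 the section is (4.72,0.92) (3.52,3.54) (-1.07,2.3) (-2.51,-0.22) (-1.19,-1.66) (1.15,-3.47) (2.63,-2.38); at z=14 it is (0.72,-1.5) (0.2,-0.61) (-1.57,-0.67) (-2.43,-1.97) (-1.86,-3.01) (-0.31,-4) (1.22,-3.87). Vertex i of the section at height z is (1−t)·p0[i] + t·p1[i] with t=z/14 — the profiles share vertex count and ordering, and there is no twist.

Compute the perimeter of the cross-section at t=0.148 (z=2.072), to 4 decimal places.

Cross-section at t=0.148: each vertex is (1-t)·p0[i] + t·p1[i].
  v1: (1-0.148)·(4.72,0.92) + 0.148·(0.72,-1.5) = (4.1280,0.5618)
  v2: (1-0.148)·(3.52,3.54) + 0.148·(0.2,-0.61) = (3.0286,2.9258)
  v3: (1-0.148)·(-1.07,2.3) + 0.148·(-1.57,-0.67) = (-1.1440,1.8604)
  v4: (1-0.148)·(-2.51,-0.22) + 0.148·(-2.43,-1.97) = (-2.4982,-0.4790)
  v5: (1-0.148)·(-1.19,-1.66) + 0.148·(-1.86,-3.01) = (-1.2892,-1.8598)
  v6: (1-0.148)·(1.15,-3.47) + 0.148·(-0.31,-4) = (0.9339,-3.5484)
  v7: (1-0.148)·(2.63,-2.38) + 0.148·(1.22,-3.87) = (2.4213,-2.6005)
Perimeter = Σ |v_{i+1} − v_i|:
  edge 1→2: √(-1.0994² + 2.3640²) = 2.6071 (running 2.6071)
  edge 2→3: √(-4.1726² + -1.0654²) = 4.3065 (running 6.9136)
  edge 3→4: √(-1.3542² + -2.3394²) = 2.7031 (running 9.6167)
  edge 4→5: √(1.2090² + -1.3808²) = 1.8353 (running 11.4520)
  edge 5→6: √(2.2231² + -1.6886²) = 2.7917 (running 14.2437)
  edge 6→7: √(1.4874² + 0.9479²) = 1.7638 (running 16.0074)
  edge 7→1: √(1.7067² + 3.1624²) = 3.5935 (running 19.6010)
Perimeter = 19.6010

Perimeter at t=0.148: 19.6010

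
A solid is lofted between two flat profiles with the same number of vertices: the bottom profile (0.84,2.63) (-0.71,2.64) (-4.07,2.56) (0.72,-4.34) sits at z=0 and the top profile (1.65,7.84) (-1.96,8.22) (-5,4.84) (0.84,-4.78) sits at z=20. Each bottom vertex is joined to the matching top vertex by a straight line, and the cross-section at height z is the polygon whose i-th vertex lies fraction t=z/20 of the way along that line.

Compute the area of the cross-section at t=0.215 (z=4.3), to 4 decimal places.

Area at t=0.215: 22.4647

Cross-section at t=0.215: each vertex is (1-t)·p0[i] + t·p1[i].
  v1: (1-0.215)·(0.84,2.63) + 0.215·(1.65,7.84) = (1.0141,3.7502)
  v2: (1-0.215)·(-0.71,2.64) + 0.215·(-1.96,8.22) = (-0.9788,3.8397)
  v3: (1-0.215)·(-4.07,2.56) + 0.215·(-5,4.84) = (-4.2700,3.0502)
  v4: (1-0.215)·(0.72,-4.34) + 0.215·(0.84,-4.78) = (0.7458,-4.4346)
Shoelace sum Σ(x_i·y_{i+1} − x_{i+1}·y_i):
  i=1: 1.0141·3.8397 − -0.9788·3.7502 = +7.5645 (running +7.5645)
  i=2: -0.9788·3.0502 − -4.2700·3.8397 = +13.4099 (running +20.9744)
  i=3: -4.2700·-4.4346 − 0.7458·3.0502 = +16.6607 (running +37.6351)
  i=4: 0.7458·3.7502 − 1.0141·-4.4346 = +7.2942 (running +44.9293)
Area = |Σ|/2 = |44.9293|/2 = 22.4647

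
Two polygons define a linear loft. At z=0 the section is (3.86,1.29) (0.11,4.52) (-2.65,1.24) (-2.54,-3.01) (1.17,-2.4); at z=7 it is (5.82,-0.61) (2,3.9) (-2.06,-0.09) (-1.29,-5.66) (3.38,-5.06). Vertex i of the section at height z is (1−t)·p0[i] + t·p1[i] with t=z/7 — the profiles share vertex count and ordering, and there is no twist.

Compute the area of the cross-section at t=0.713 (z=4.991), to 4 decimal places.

Cross-section at t=0.713: each vertex is (1-t)·p0[i] + t·p1[i].
  v1: (1-0.713)·(3.86,1.29) + 0.713·(5.82,-0.61) = (5.2575,-0.0647)
  v2: (1-0.713)·(0.11,4.52) + 0.713·(2,3.9) = (1.4576,4.0779)
  v3: (1-0.713)·(-2.65,1.24) + 0.713·(-2.06,-0.09) = (-2.2293,0.2917)
  v4: (1-0.713)·(-2.54,-3.01) + 0.713·(-1.29,-5.66) = (-1.6488,-4.8994)
  v5: (1-0.713)·(1.17,-2.4) + 0.713·(3.38,-5.06) = (2.7457,-4.2966)
Shoelace sum Σ(x_i·y_{i+1} − x_{i+1}·y_i):
  i=1: 5.2575·4.0779 − 1.4576·-0.0647 = +21.5340 (running +21.5340)
  i=2: 1.4576·0.2917 − -2.2293·4.0779 = +9.5163 (running +31.0503)
  i=3: -2.2293·-4.8994 − -1.6488·0.2917 = +11.4034 (running +42.4537)
  i=4: -1.6488·-4.2966 − 2.7457·-4.8994 = +20.5366 (running +62.9903)
  i=5: 2.7457·-0.0647 − 5.2575·-4.2966 = +22.4115 (running +85.4018)
Area = |Σ|/2 = |85.4018|/2 = 42.7009

Area at t=0.713: 42.7009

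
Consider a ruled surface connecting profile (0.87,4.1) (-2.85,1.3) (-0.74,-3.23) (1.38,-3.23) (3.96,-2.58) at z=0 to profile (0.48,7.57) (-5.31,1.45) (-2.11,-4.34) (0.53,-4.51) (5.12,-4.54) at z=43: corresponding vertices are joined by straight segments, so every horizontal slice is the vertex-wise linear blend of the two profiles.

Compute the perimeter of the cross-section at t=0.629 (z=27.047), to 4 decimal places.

Perimeter at t=0.629: 30.2036

Cross-section at t=0.629: each vertex is (1-t)·p0[i] + t·p1[i].
  v1: (1-0.629)·(0.87,4.1) + 0.629·(0.48,7.57) = (0.6247,6.2826)
  v2: (1-0.629)·(-2.85,1.3) + 0.629·(-5.31,1.45) = (-4.3973,1.3943)
  v3: (1-0.629)·(-0.74,-3.23) + 0.629·(-2.11,-4.34) = (-1.6017,-3.9282)
  v4: (1-0.629)·(1.38,-3.23) + 0.629·(0.53,-4.51) = (0.8454,-4.0351)
  v5: (1-0.629)·(3.96,-2.58) + 0.629·(5.12,-4.54) = (4.6896,-3.8128)
Perimeter = Σ |v_{i+1} − v_i|:
  edge 1→2: √(-5.0220² + -4.8883²) = 7.0083 (running 7.0083)
  edge 2→3: √(2.7956² + -5.3225²) = 6.0121 (running 13.0203)
  edge 3→4: √(2.4471² + -0.1069²) = 2.4494 (running 15.4698)
  edge 4→5: √(3.8443² + 0.2223²) = 3.8507 (running 19.3205)
  edge 5→1: √(-4.0650² + 10.0955²) = 10.8831 (running 30.2036)
Perimeter = 30.2036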